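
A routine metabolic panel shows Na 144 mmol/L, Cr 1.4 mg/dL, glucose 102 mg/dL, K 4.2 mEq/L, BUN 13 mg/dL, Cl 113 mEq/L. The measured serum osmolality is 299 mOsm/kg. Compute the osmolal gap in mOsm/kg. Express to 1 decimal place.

Calculated osmolality = 2·Na + glucose/18 + BUN/2.8
= 2·144 + 102/18 + 13/2.8
= 288 + 5.67 + 4.64
= 298.31 mOsm/kg ≈ 298.3 mOsm/kg
Osmolar gap = measured − calculated = 299 − 298.3 = 0.7 mOsm/kg

0.7 mOsm/kg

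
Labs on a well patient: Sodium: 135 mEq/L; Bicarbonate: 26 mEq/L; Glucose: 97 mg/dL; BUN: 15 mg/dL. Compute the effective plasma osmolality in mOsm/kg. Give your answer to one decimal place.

275.4 mOsm/kg

Effective osmolality excludes urea (freely permeant across cell membranes):
2·Na + glucose/18
= 2·135 + 97/18
= 270 + 5.39
= 275.39 mOsm/kg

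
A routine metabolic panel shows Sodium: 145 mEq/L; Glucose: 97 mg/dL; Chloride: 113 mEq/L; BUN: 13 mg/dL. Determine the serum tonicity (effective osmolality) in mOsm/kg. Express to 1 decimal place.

295.4 mOsm/kg

Effective osmolality excludes urea (freely permeant across cell membranes):
2·Na + glucose/18
= 2·145 + 97/18
= 290 + 5.39
= 295.39 mOsm/kg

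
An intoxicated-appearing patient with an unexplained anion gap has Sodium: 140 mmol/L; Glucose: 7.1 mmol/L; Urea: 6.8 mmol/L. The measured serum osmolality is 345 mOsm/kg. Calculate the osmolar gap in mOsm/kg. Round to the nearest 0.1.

Calculated osmolality = 2·Na + glucose + urea
= 2·140 + 7.1 + 6.8
= 280 + 7.10 + 6.80
= 293.9 mOsm/kg ≈ 293.9 mOsm/kg
Osmolar gap = measured − calculated = 345 − 293.9 = 51.1 mOsm/kg

51.1 mOsm/kg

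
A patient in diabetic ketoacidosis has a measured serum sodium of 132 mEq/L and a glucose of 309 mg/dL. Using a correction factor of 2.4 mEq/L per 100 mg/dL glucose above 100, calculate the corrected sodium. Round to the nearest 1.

137 mEq/L

Corrected Na = measured Na + 2.4 · (glucose − 100)/100
= 132 + 2.4 · (309 − 100)/100
= 132 + 5
= 137 mEq/L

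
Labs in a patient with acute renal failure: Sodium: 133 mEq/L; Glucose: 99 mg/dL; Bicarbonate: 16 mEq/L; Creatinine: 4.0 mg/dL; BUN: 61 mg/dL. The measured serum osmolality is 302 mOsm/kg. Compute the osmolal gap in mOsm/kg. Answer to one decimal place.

8.7 mOsm/kg

Calculated osmolality = 2·Na + glucose/18 + BUN/2.8
= 2·133 + 99/18 + 61/2.8
= 266 + 5.50 + 21.79
= 293.29 mOsm/kg ≈ 293.3 mOsm/kg
Osmolar gap = measured − calculated = 302 − 293.3 = 8.7 mOsm/kg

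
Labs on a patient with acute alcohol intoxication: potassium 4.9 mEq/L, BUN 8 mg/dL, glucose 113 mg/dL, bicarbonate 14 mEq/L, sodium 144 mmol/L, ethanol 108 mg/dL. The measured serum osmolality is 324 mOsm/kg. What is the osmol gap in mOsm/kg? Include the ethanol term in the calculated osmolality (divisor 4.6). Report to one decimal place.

Calculated osmolality = 2·Na + glucose/18 + BUN/2.8 + ethanol/4.6
= 2·144 + 113/18 + 8/2.8 + 108/4.6
= 288 + 6.28 + 2.86 + 23.48
= 320.62 mOsm/kg ≈ 320.6 mOsm/kg
Osmolar gap = measured − calculated = 324 − 320.6 = 3.4 mOsm/kg

3.4 mOsm/kg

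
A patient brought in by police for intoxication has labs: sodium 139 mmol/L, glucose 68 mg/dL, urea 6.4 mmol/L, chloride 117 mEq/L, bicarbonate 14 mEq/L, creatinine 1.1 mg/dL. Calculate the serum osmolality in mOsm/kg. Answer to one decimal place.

288.2 mOsm/kg

Calculated osmolality = 2·Na + glucose/18 + urea
= 2·139 + 68/18 + 6.4
= 278 + 3.78 + 6.40
= 288.18 mOsm/kg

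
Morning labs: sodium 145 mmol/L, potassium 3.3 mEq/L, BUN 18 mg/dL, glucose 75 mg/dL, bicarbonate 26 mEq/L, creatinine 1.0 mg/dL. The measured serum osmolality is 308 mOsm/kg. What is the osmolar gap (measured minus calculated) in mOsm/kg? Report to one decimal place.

Calculated osmolality = 2·Na + glucose/18 + BUN/2.8
= 2·145 + 75/18 + 18/2.8
= 290 + 4.17 + 6.43
= 300.6 mOsm/kg ≈ 300.6 mOsm/kg
Osmolar gap = measured − calculated = 308 − 300.6 = 7.4 mOsm/kg

7.4 mOsm/kg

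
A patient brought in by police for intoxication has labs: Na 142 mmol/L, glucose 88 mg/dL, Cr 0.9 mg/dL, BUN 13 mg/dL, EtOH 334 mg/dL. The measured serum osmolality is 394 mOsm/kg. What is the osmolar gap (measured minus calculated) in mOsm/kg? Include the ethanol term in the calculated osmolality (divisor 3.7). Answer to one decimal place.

Calculated osmolality = 2·Na + glucose/18 + BUN/2.8 + ethanol/3.7
= 2·142 + 88/18 + 13/2.8 + 334/3.7
= 284 + 4.89 + 4.64 + 90.27
= 383.8 mOsm/kg ≈ 383.8 mOsm/kg
Osmolar gap = measured − calculated = 394 − 383.8 = 10.2 mOsm/kg

10.2 mOsm/kg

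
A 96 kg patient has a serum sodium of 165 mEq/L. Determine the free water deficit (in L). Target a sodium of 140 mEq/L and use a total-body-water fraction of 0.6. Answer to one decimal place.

10.3 L

TBW = 0.6 · 96 = 57.6 L
Free water deficit = TBW · (Na/140 − 1)
= 57.6 · (165/140 − 1)
= 57.6 · 0.1786
= 10.29 L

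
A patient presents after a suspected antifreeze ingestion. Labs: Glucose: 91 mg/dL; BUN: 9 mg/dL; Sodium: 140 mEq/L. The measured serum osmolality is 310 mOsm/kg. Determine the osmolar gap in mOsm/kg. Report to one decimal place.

21.7 mOsm/kg

Calculated osmolality = 2·Na + glucose/18 + BUN/2.8
= 2·140 + 91/18 + 9/2.8
= 280 + 5.06 + 3.21
= 288.27 mOsm/kg ≈ 288.3 mOsm/kg
Osmolar gap = measured − calculated = 310 − 288.3 = 21.7 mOsm/kg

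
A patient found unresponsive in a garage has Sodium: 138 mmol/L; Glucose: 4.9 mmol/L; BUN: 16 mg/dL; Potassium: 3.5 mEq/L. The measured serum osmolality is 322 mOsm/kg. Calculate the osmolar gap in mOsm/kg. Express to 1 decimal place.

35.4 mOsm/kg

Calculated osmolality = 2·Na + glucose + BUN/2.8
= 2·138 + 4.9 + 16/2.8
= 276 + 4.90 + 5.71
= 286.61 mOsm/kg ≈ 286.6 mOsm/kg
Osmolar gap = measured − calculated = 322 − 286.6 = 35.4 mOsm/kg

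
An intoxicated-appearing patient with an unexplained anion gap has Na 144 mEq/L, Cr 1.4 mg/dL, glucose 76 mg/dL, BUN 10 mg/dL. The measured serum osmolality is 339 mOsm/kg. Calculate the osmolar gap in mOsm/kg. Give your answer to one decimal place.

43.2 mOsm/kg

Calculated osmolality = 2·Na + glucose/18 + BUN/2.8
= 2·144 + 76/18 + 10/2.8
= 288 + 4.22 + 3.57
= 295.79 mOsm/kg ≈ 295.8 mOsm/kg
Osmolar gap = measured − calculated = 339 − 295.8 = 43.2 mOsm/kg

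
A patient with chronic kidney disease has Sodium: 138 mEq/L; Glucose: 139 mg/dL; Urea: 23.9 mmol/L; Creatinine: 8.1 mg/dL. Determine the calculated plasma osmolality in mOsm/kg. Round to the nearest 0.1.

307.6 mOsm/kg

Calculated osmolality = 2·Na + glucose/18 + urea
= 2·138 + 139/18 + 23.9
= 276 + 7.72 + 23.90
= 307.62 mOsm/kg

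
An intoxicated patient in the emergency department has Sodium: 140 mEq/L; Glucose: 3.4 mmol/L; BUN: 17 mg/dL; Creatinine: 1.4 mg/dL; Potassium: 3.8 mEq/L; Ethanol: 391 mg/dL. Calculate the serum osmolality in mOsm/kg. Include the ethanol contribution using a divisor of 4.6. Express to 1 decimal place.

Calculated osmolality = 2·Na + glucose + BUN/2.8 + ethanol/4.6
= 2·140 + 3.4 + 17/2.8 + 391/4.6
= 280 + 3.40 + 6.07 + 85
= 374.47 mOsm/kg

374.5 mOsm/kg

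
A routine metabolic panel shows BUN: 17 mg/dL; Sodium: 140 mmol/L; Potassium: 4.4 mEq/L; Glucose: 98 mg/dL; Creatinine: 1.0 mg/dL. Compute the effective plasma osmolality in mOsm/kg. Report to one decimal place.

Effective osmolality excludes urea (freely permeant across cell membranes):
2·Na + glucose/18
= 2·140 + 98/18
= 280 + 5.44
= 285.44 mOsm/kg

285.4 mOsm/kg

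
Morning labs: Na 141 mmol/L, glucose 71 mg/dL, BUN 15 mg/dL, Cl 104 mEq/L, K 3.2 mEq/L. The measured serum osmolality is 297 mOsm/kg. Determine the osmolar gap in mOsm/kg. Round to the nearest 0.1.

Calculated osmolality = 2·Na + glucose/18 + BUN/2.8
= 2·141 + 71/18 + 15/2.8
= 282 + 3.94 + 5.36
= 291.3 mOsm/kg ≈ 291.3 mOsm/kg
Osmolar gap = measured − calculated = 297 − 291.3 = 5.7 mOsm/kg

5.7 mOsm/kg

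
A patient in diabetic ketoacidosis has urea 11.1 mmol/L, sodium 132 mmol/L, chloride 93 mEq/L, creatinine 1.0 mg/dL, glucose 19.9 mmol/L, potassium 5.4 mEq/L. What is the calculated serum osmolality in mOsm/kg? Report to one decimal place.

Calculated osmolality = 2·Na + glucose + urea
= 2·132 + 19.9 + 11.1
= 264 + 19.90 + 11.10
= 295 mOsm/kg

295.0 mOsm/kg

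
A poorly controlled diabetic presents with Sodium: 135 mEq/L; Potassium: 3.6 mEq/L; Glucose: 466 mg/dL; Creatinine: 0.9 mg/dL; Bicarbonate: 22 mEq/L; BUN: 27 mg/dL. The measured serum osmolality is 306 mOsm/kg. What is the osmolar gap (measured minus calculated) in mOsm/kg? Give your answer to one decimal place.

Calculated osmolality = 2·Na + glucose/18 + BUN/2.8
= 2·135 + 466/18 + 27/2.8
= 270 + 25.89 + 9.64
= 305.53 mOsm/kg ≈ 305.5 mOsm/kg
Osmolar gap = measured − calculated = 306 − 305.5 = 0.5 mOsm/kg

0.5 mOsm/kg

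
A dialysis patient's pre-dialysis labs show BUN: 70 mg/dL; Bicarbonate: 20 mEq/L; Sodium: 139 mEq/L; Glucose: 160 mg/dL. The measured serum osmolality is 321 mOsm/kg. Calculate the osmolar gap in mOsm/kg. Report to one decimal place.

Calculated osmolality = 2·Na + glucose/18 + BUN/2.8
= 2·139 + 160/18 + 70/2.8
= 278 + 8.89 + 25
= 311.89 mOsm/kg ≈ 311.9 mOsm/kg
Osmolar gap = measured − calculated = 321 − 311.9 = 9.1 mOsm/kg

9.1 mOsm/kg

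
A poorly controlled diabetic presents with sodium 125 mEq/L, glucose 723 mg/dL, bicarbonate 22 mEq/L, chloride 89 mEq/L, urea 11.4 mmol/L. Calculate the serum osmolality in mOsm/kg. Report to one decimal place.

301.6 mOsm/kg

Calculated osmolality = 2·Na + glucose/18 + urea
= 2·125 + 723/18 + 11.4
= 250 + 40.17 + 11.40
= 301.57 mOsm/kg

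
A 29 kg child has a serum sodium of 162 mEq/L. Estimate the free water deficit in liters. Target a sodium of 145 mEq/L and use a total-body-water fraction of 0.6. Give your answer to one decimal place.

TBW = 0.6 · 29 = 17.4 L
Free water deficit = TBW · (Na/145 − 1)
= 17.4 · (162/145 − 1)
= 17.4 · 0.1172
= 2.04 L

2.0 L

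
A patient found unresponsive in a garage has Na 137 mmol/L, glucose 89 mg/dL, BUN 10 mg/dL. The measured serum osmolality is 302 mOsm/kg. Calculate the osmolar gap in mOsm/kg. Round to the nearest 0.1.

19.5 mOsm/kg

Calculated osmolality = 2·Na + glucose/18 + BUN/2.8
= 2·137 + 89/18 + 10/2.8
= 274 + 4.94 + 3.57
= 282.51 mOsm/kg ≈ 282.5 mOsm/kg
Osmolar gap = measured − calculated = 302 − 282.5 = 19.5 mOsm/kg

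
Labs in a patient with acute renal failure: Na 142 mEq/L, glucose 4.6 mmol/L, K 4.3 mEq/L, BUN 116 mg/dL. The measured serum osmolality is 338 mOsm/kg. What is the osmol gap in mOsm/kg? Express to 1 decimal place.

Calculated osmolality = 2·Na + glucose + BUN/2.8
= 2·142 + 4.6 + 116/2.8
= 284 + 4.60 + 41.43
= 330.03 mOsm/kg ≈ 330.0 mOsm/kg
Osmolar gap = measured − calculated = 338 − 330.0 = 8.0 mOsm/kg

8.0 mOsm/kg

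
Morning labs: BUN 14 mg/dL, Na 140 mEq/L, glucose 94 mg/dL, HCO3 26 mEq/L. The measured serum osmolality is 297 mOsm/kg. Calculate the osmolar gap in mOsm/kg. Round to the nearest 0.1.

Calculated osmolality = 2·Na + glucose/18 + BUN/2.8
= 2·140 + 94/18 + 14/2.8
= 280 + 5.22 + 5
= 290.22 mOsm/kg ≈ 290.2 mOsm/kg
Osmolar gap = measured − calculated = 297 − 290.2 = 6.8 mOsm/kg

6.8 mOsm/kg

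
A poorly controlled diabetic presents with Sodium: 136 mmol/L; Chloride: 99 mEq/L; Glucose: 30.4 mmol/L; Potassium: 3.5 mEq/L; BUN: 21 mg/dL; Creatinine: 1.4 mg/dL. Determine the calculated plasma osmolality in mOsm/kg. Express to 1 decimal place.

309.9 mOsm/kg

Calculated osmolality = 2·Na + glucose + BUN/2.8
= 2·136 + 30.4 + 21/2.8
= 272 + 30.40 + 7.50
= 309.9 mOsm/kg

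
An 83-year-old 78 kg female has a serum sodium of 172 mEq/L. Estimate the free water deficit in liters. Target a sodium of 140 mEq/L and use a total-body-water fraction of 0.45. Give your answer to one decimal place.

TBW = 0.45 · 78 = 35.1 L
Free water deficit = TBW · (Na/140 − 1)
= 35.1 · (172/140 − 1)
= 35.1 · 0.2286
= 8.02 L

8.0 L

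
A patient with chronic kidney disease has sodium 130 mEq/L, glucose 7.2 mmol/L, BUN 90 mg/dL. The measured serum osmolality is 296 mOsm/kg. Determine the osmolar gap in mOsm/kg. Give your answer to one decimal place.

-3.3 mOsm/kg

Calculated osmolality = 2·Na + glucose + BUN/2.8
= 2·130 + 7.2 + 90/2.8
= 260 + 7.20 + 32.14
= 299.34 mOsm/kg ≈ 299.3 mOsm/kg
Osmolar gap = measured − calculated = 296 − 299.3 = -3.3 mOsm/kg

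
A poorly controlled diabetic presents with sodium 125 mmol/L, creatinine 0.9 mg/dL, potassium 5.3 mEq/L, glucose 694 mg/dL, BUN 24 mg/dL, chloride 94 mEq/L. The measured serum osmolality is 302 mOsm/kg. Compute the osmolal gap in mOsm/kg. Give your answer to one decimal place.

4.9 mOsm/kg

Calculated osmolality = 2·Na + glucose/18 + BUN/2.8
= 2·125 + 694/18 + 24/2.8
= 250 + 38.56 + 8.57
= 297.13 mOsm/kg ≈ 297.1 mOsm/kg
Osmolar gap = measured − calculated = 302 − 297.1 = 4.9 mOsm/kg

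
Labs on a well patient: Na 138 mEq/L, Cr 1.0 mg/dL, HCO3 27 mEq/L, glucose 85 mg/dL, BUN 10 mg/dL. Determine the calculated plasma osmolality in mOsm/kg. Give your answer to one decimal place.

284.3 mOsm/kg

Calculated osmolality = 2·Na + glucose/18 + BUN/2.8
= 2·138 + 85/18 + 10/2.8
= 276 + 4.72 + 3.57
= 284.29 mOsm/kg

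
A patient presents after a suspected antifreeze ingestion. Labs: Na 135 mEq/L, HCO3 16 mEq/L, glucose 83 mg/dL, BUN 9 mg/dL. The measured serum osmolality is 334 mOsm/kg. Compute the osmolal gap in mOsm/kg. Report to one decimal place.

Calculated osmolality = 2·Na + glucose/18 + BUN/2.8
= 2·135 + 83/18 + 9/2.8
= 270 + 4.61 + 3.21
= 277.82 mOsm/kg ≈ 277.8 mOsm/kg
Osmolar gap = measured − calculated = 334 − 277.8 = 56.2 mOsm/kg

56.2 mOsm/kg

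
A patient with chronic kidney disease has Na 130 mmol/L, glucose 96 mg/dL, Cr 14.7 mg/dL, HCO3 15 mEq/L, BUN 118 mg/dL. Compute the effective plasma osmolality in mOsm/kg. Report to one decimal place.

Effective osmolality excludes urea (freely permeant across cell membranes):
2·Na + glucose/18
= 2·130 + 96/18
= 260 + 5.33
= 265.33 mOsm/kg

265.3 mOsm/kg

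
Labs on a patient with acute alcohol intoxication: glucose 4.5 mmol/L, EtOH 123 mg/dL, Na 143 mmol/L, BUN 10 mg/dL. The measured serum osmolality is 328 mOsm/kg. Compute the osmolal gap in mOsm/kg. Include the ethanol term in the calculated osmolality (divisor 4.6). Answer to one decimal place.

7.2 mOsm/kg

Calculated osmolality = 2·Na + glucose + BUN/2.8 + ethanol/4.6
= 2·143 + 4.5 + 10/2.8 + 123/4.6
= 286 + 4.50 + 3.57 + 26.74
= 320.81 mOsm/kg ≈ 320.8 mOsm/kg
Osmolar gap = measured − calculated = 328 − 320.8 = 7.2 mOsm/kg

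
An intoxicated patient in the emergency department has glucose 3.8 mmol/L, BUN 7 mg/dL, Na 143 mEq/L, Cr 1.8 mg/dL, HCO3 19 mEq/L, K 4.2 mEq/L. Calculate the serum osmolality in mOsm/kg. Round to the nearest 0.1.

Calculated osmolality = 2·Na + glucose + BUN/2.8
= 2·143 + 3.8 + 7/2.8
= 286 + 3.80 + 2.50
= 292.3 mOsm/kg

292.3 mOsm/kg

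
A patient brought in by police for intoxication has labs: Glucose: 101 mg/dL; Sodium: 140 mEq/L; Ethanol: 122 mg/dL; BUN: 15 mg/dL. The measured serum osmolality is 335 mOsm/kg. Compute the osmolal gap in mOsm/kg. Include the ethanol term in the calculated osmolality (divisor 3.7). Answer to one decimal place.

Calculated osmolality = 2·Na + glucose/18 + BUN/2.8 + ethanol/3.7
= 2·140 + 101/18 + 15/2.8 + 122/3.7
= 280 + 5.61 + 5.36 + 32.97
= 323.94 mOsm/kg ≈ 323.9 mOsm/kg
Osmolar gap = measured − calculated = 335 − 323.9 = 11.1 mOsm/kg

11.1 mOsm/kg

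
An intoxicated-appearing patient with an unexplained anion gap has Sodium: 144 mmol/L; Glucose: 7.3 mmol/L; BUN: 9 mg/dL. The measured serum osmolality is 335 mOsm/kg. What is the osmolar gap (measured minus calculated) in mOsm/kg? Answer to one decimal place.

Calculated osmolality = 2·Na + glucose + BUN/2.8
= 2·144 + 7.3 + 9/2.8
= 288 + 7.30 + 3.21
= 298.51 mOsm/kg ≈ 298.5 mOsm/kg
Osmolar gap = measured − calculated = 335 − 298.5 = 36.5 mOsm/kg

36.5 mOsm/kg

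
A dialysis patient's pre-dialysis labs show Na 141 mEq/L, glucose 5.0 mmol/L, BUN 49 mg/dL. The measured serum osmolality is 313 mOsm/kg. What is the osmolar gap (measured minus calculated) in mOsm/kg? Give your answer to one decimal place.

Calculated osmolality = 2·Na + glucose + BUN/2.8
= 2·141 + 5 + 49/2.8
= 282 + 5 + 17.50
= 304.5 mOsm/kg ≈ 304.5 mOsm/kg
Osmolar gap = measured − calculated = 313 − 304.5 = 8.5 mOsm/kg

8.5 mOsm/kg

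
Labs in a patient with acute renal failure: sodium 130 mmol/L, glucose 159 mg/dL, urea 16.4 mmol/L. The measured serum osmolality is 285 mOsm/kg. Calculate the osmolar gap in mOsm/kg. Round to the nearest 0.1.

-0.2 mOsm/kg

Calculated osmolality = 2·Na + glucose/18 + urea
= 2·130 + 159/18 + 16.4
= 260 + 8.83 + 16.40
= 285.23 mOsm/kg ≈ 285.2 mOsm/kg
Osmolar gap = measured − calculated = 285 − 285.2 = -0.2 mOsm/kg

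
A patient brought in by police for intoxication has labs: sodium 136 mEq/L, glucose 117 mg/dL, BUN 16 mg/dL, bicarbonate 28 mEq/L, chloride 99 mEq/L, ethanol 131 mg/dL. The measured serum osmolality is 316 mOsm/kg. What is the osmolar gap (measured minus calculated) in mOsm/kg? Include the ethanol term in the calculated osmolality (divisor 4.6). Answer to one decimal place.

Calculated osmolality = 2·Na + glucose/18 + BUN/2.8 + ethanol/4.6
= 2·136 + 117/18 + 16/2.8 + 131/4.6
= 272 + 6.50 + 5.71 + 28.48
= 312.69 mOsm/kg ≈ 312.7 mOsm/kg
Osmolar gap = measured − calculated = 316 − 312.7 = 3.3 mOsm/kg

3.3 mOsm/kg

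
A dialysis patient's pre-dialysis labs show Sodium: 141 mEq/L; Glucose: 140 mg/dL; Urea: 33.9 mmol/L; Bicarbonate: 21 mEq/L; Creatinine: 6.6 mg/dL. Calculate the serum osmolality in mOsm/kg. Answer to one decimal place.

323.7 mOsm/kg

Calculated osmolality = 2·Na + glucose/18 + urea
= 2·141 + 140/18 + 33.9
= 282 + 7.78 + 33.90
= 323.68 mOsm/kg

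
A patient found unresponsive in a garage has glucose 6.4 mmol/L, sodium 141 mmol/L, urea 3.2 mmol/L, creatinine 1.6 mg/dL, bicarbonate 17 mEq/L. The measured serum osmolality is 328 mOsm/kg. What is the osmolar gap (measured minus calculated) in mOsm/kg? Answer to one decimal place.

Calculated osmolality = 2·Na + glucose + urea
= 2·141 + 6.4 + 3.2
= 282 + 6.40 + 3.20
= 291.6 mOsm/kg ≈ 291.6 mOsm/kg
Osmolar gap = measured − calculated = 328 − 291.6 = 36.4 mOsm/kg

36.4 mOsm/kg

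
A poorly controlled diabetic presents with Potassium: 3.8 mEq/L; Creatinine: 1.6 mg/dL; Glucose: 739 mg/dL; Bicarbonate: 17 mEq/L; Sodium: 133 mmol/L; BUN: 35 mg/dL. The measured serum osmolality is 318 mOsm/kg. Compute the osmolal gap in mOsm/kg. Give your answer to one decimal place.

-1.6 mOsm/kg

Calculated osmolality = 2·Na + glucose/18 + BUN/2.8
= 2·133 + 739/18 + 35/2.8
= 266 + 41.06 + 12.50
= 319.56 mOsm/kg ≈ 319.6 mOsm/kg
Osmolar gap = measured − calculated = 318 − 319.6 = -1.6 mOsm/kg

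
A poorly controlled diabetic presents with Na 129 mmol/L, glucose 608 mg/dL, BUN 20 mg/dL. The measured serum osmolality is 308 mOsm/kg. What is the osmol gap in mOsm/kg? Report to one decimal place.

9.1 mOsm/kg

Calculated osmolality = 2·Na + glucose/18 + BUN/2.8
= 2·129 + 608/18 + 20/2.8
= 258 + 33.78 + 7.14
= 298.92 mOsm/kg ≈ 298.9 mOsm/kg
Osmolar gap = measured − calculated = 308 − 298.9 = 9.1 mOsm/kg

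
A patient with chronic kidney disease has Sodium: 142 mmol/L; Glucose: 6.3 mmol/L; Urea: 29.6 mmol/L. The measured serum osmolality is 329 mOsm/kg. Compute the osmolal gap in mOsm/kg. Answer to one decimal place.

Calculated osmolality = 2·Na + glucose + urea
= 2·142 + 6.3 + 29.6
= 284 + 6.30 + 29.60
= 319.9 mOsm/kg ≈ 319.9 mOsm/kg
Osmolar gap = measured − calculated = 329 − 319.9 = 9.1 mOsm/kg

9.1 mOsm/kg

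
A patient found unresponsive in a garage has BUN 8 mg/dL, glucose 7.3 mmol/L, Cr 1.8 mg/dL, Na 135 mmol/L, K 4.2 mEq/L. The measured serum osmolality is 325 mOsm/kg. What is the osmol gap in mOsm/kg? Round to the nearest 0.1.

Calculated osmolality = 2·Na + glucose + BUN/2.8
= 2·135 + 7.3 + 8/2.8
= 270 + 7.30 + 2.86
= 280.16 mOsm/kg ≈ 280.2 mOsm/kg
Osmolar gap = measured − calculated = 325 − 280.2 = 44.8 mOsm/kg

44.8 mOsm/kg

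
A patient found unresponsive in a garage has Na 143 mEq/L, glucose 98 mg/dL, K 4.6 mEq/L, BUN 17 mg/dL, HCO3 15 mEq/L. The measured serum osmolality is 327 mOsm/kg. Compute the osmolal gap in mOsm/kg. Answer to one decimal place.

29.5 mOsm/kg

Calculated osmolality = 2·Na + glucose/18 + BUN/2.8
= 2·143 + 98/18 + 17/2.8
= 286 + 5.44 + 6.07
= 297.51 mOsm/kg ≈ 297.5 mOsm/kg
Osmolar gap = measured − calculated = 327 − 297.5 = 29.5 mOsm/kg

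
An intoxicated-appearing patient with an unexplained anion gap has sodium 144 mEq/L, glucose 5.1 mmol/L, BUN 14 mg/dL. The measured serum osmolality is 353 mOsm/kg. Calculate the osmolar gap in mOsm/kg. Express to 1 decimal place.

54.9 mOsm/kg

Calculated osmolality = 2·Na + glucose + BUN/2.8
= 2·144 + 5.1 + 14/2.8
= 288 + 5.10 + 5
= 298.1 mOsm/kg ≈ 298.1 mOsm/kg
Osmolar gap = measured − calculated = 353 − 298.1 = 54.9 mOsm/kg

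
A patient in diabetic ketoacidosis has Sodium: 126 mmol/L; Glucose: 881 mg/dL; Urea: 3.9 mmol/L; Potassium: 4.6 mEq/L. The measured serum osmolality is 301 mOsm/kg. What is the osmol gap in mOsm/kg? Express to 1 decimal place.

-3.8 mOsm/kg

Calculated osmolality = 2·Na + glucose/18 + urea
= 2·126 + 881/18 + 3.9
= 252 + 48.94 + 3.90
= 304.84 mOsm/kg ≈ 304.8 mOsm/kg
Osmolar gap = measured − calculated = 301 − 304.8 = -3.8 mOsm/kg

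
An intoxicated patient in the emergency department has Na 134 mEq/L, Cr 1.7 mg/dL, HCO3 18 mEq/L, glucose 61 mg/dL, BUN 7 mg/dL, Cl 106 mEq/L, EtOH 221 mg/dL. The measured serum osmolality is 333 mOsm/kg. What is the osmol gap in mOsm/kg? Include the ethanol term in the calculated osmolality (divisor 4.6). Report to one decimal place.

Calculated osmolality = 2·Na + glucose/18 + BUN/2.8 + ethanol/4.6
= 2·134 + 61/18 + 7/2.8 + 221/4.6
= 268 + 3.39 + 2.50 + 48.04
= 321.93 mOsm/kg ≈ 321.9 mOsm/kg
Osmolar gap = measured − calculated = 333 − 321.9 = 11.1 mOsm/kg

11.1 mOsm/kg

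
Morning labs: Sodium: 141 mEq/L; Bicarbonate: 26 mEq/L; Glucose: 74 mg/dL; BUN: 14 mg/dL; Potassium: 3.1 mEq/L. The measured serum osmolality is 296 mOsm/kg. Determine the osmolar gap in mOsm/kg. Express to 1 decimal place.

Calculated osmolality = 2·Na + glucose/18 + BUN/2.8
= 2·141 + 74/18 + 14/2.8
= 282 + 4.11 + 5
= 291.11 mOsm/kg ≈ 291.1 mOsm/kg
Osmolar gap = measured − calculated = 296 − 291.1 = 4.9 mOsm/kg

4.9 mOsm/kg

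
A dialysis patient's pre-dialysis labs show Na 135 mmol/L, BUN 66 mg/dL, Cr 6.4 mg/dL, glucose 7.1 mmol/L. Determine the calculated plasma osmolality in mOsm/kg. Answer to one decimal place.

Calculated osmolality = 2·Na + glucose + BUN/2.8
= 2·135 + 7.1 + 66/2.8
= 270 + 7.10 + 23.57
= 300.67 mOsm/kg

300.7 mOsm/kg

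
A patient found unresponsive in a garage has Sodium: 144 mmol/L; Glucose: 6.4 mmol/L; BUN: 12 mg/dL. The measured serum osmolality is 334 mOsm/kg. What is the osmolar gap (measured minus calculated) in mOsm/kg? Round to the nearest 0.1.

Calculated osmolality = 2·Na + glucose + BUN/2.8
= 2·144 + 6.4 + 12/2.8
= 288 + 6.40 + 4.29
= 298.69 mOsm/kg ≈ 298.7 mOsm/kg
Osmolar gap = measured − calculated = 334 − 298.7 = 35.3 mOsm/kg

35.3 mOsm/kg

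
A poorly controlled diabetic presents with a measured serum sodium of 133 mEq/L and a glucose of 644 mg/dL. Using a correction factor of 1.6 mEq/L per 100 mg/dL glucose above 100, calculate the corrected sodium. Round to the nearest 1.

142 mEq/L

Corrected Na = measured Na + 1.6 · (glucose − 100)/100
= 133 + 1.6 · (644 − 100)/100
= 133 + 8.7
= 141.7 mEq/L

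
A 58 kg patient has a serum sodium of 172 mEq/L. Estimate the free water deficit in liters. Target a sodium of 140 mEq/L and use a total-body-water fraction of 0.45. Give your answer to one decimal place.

6.0 L

TBW = 0.45 · 58 = 26.1 L
Free water deficit = TBW · (Na/140 − 1)
= 26.1 · (172/140 − 1)
= 26.1 · 0.2286
= 5.97 L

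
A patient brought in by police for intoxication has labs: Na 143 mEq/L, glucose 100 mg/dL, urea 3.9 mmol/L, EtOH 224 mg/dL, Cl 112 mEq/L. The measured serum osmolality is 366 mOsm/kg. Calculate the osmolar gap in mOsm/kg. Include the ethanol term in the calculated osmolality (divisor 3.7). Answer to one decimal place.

Calculated osmolality = 2·Na + glucose/18 + urea + ethanol/3.7
= 2·143 + 100/18 + 3.9 + 224/3.7
= 286 + 5.56 + 3.90 + 60.54
= 356 mOsm/kg ≈ 356.0 mOsm/kg
Osmolar gap = measured − calculated = 366 − 356.0 = 10.0 mOsm/kg

10.0 mOsm/kg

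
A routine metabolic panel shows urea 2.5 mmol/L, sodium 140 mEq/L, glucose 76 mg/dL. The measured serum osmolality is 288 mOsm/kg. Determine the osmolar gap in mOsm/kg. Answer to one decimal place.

Calculated osmolality = 2·Na + glucose/18 + urea
= 2·140 + 76/18 + 2.5
= 280 + 4.22 + 2.50
= 286.72 mOsm/kg ≈ 286.7 mOsm/kg
Osmolar gap = measured − calculated = 288 − 286.7 = 1.3 mOsm/kg

1.3 mOsm/kg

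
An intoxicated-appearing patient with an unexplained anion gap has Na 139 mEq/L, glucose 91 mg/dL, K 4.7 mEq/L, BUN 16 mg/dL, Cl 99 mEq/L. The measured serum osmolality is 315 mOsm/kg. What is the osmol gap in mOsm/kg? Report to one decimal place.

26.2 mOsm/kg

Calculated osmolality = 2·Na + glucose/18 + BUN/2.8
= 2·139 + 91/18 + 16/2.8
= 278 + 5.06 + 5.71
= 288.77 mOsm/kg ≈ 288.8 mOsm/kg
Osmolar gap = measured − calculated = 315 − 288.8 = 26.2 mOsm/kg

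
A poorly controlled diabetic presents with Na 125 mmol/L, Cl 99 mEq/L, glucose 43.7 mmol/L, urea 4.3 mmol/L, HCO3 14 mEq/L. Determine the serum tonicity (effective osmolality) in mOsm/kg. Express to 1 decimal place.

293.7 mOsm/kg

Effective osmolality excludes urea (freely permeant across cell membranes):
2·Na + glucose
= 2·125 + 43.7
= 250 + 43.7
= 293.7 mOsm/kg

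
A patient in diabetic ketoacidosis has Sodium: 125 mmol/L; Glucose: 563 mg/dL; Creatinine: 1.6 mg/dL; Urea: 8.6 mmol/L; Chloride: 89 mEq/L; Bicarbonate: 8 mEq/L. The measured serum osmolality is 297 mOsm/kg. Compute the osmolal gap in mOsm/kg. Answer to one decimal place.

Calculated osmolality = 2·Na + glucose/18 + urea
= 2·125 + 563/18 + 8.6
= 250 + 31.28 + 8.60
= 289.88 mOsm/kg ≈ 289.9 mOsm/kg
Osmolar gap = measured − calculated = 297 − 289.9 = 7.1 mOsm/kg

7.1 mOsm/kg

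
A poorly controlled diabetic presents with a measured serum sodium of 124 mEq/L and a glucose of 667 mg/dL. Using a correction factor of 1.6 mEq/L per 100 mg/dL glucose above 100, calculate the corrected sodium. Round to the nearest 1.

Corrected Na = measured Na + 1.6 · (glucose − 100)/100
= 124 + 1.6 · (667 − 100)/100
= 124 + 9.1
= 133.1 mEq/L

133 mEq/L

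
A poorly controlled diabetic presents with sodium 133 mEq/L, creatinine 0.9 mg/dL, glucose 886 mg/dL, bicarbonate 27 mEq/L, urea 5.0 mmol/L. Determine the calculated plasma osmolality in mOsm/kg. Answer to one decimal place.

Calculated osmolality = 2·Na + glucose/18 + urea
= 2·133 + 886/18 + 5
= 266 + 49.22 + 5
= 320.22 mOsm/kg

320.2 mOsm/kg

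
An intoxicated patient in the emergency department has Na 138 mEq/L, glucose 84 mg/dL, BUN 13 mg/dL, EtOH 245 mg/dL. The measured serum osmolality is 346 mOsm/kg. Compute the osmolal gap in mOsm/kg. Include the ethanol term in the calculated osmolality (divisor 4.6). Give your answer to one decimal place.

7.4 mOsm/kg

Calculated osmolality = 2·Na + glucose/18 + BUN/2.8 + ethanol/4.6
= 2·138 + 84/18 + 13/2.8 + 245/4.6
= 276 + 4.67 + 4.64 + 53.26
= 338.57 mOsm/kg ≈ 338.6 mOsm/kg
Osmolar gap = measured − calculated = 346 − 338.6 = 7.4 mOsm/kg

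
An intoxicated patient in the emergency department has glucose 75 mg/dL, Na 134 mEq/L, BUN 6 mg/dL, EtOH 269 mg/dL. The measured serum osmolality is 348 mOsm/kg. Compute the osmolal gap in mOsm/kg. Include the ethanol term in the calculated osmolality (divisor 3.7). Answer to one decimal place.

1.0 mOsm/kg

Calculated osmolality = 2·Na + glucose/18 + BUN/2.8 + ethanol/3.7
= 2·134 + 75/18 + 6/2.8 + 269/3.7
= 268 + 4.17 + 2.14 + 72.70
= 347.01 mOsm/kg ≈ 347.0 mOsm/kg
Osmolar gap = measured − calculated = 348 − 347.0 = 1.0 mOsm/kg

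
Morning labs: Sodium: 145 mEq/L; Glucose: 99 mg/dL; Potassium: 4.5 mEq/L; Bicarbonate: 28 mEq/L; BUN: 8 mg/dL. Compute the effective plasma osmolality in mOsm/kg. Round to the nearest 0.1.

Effective osmolality excludes urea (freely permeant across cell membranes):
2·Na + glucose/18
= 2·145 + 99/18
= 290 + 5.5
= 295.5 mOsm/kg

295.5 mOsm/kg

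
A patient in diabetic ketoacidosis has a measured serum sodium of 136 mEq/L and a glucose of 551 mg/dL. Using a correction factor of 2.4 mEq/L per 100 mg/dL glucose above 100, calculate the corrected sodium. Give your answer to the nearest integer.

147 mEq/L

Corrected Na = measured Na + 2.4 · (glucose − 100)/100
= 136 + 2.4 · (551 − 100)/100
= 136 + 10.8
= 146.8 mEq/L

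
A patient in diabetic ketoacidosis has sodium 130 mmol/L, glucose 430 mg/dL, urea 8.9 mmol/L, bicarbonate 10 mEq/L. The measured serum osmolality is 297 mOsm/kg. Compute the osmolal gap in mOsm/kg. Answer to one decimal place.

4.2 mOsm/kg

Calculated osmolality = 2·Na + glucose/18 + urea
= 2·130 + 430/18 + 8.9
= 260 + 23.89 + 8.90
= 292.79 mOsm/kg ≈ 292.8 mOsm/kg
Osmolar gap = measured − calculated = 297 − 292.8 = 4.2 mOsm/kg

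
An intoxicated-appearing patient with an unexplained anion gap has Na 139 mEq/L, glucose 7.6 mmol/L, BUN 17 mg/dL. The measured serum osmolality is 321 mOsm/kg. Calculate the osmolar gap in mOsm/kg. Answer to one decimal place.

Calculated osmolality = 2·Na + glucose + BUN/2.8
= 2·139 + 7.6 + 17/2.8
= 278 + 7.60 + 6.07
= 291.67 mOsm/kg ≈ 291.7 mOsm/kg
Osmolar gap = measured − calculated = 321 − 291.7 = 29.3 mOsm/kg

29.3 mOsm/kg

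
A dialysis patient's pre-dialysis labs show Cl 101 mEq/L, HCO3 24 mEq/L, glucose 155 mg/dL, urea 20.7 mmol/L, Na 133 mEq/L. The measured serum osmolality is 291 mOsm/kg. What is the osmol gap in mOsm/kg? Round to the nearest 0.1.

-4.3 mOsm/kg

Calculated osmolality = 2·Na + glucose/18 + urea
= 2·133 + 155/18 + 20.7
= 266 + 8.61 + 20.70
= 295.31 mOsm/kg ≈ 295.3 mOsm/kg
Osmolar gap = measured − calculated = 291 − 295.3 = -4.3 mOsm/kg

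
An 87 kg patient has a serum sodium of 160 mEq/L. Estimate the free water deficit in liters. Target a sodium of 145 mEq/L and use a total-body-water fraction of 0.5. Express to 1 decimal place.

TBW = 0.5 · 87 = 43.5 L
Free water deficit = TBW · (Na/145 − 1)
= 43.5 · (160/145 − 1)
= 43.5 · 0.1034
= 4.5 L

4.5 L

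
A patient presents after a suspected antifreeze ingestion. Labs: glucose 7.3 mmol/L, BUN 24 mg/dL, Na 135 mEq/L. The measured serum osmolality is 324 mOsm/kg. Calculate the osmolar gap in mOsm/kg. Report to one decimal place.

Calculated osmolality = 2·Na + glucose + BUN/2.8
= 2·135 + 7.3 + 24/2.8
= 270 + 7.30 + 8.57
= 285.87 mOsm/kg ≈ 285.9 mOsm/kg
Osmolar gap = measured − calculated = 324 − 285.9 = 38.1 mOsm/kg

38.1 mOsm/kg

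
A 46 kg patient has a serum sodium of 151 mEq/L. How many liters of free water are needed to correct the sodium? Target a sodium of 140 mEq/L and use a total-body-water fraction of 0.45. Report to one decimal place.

TBW = 0.45 · 46 = 20.7 L
Free water deficit = TBW · (Na/140 − 1)
= 20.7 · (151/140 − 1)
= 20.7 · 0.0786
= 1.63 L

1.6 L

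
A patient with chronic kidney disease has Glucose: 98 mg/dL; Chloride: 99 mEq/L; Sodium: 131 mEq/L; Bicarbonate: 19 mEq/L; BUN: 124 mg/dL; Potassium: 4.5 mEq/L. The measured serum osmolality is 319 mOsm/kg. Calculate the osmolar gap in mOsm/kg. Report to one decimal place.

7.3 mOsm/kg

Calculated osmolality = 2·Na + glucose/18 + BUN/2.8
= 2·131 + 98/18 + 124/2.8
= 262 + 5.44 + 44.29
= 311.73 mOsm/kg ≈ 311.7 mOsm/kg
Osmolar gap = measured − calculated = 319 − 311.7 = 7.3 mOsm/kg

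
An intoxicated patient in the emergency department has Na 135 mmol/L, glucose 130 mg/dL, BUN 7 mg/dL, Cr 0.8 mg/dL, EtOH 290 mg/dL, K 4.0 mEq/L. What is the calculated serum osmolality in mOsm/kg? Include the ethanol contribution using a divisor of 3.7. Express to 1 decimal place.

Calculated osmolality = 2·Na + glucose/18 + BUN/2.8 + ethanol/3.7
= 2·135 + 130/18 + 7/2.8 + 290/3.7
= 270 + 7.22 + 2.50 + 78.38
= 358.1 mOsm/kg

358.1 mOsm/kg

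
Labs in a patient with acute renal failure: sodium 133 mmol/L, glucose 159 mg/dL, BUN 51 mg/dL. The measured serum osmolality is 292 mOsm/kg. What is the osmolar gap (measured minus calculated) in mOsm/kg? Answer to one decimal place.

Calculated osmolality = 2·Na + glucose/18 + BUN/2.8
= 2·133 + 159/18 + 51/2.8
= 266 + 8.83 + 18.21
= 293.04 mOsm/kg ≈ 293.0 mOsm/kg
Osmolar gap = measured − calculated = 292 − 293.0 = -1.0 mOsm/kg

-1.0 mOsm/kg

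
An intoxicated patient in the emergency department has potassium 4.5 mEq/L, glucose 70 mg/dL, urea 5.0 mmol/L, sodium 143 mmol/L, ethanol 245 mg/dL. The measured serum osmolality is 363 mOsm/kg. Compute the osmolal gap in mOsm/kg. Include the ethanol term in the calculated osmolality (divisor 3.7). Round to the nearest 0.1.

Calculated osmolality = 2·Na + glucose/18 + urea + ethanol/3.7
= 2·143 + 70/18 + 5 + 245/3.7
= 286 + 3.89 + 5 + 66.22
= 361.11 mOsm/kg ≈ 361.1 mOsm/kg
Osmolar gap = measured − calculated = 363 − 361.1 = 1.9 mOsm/kg

1.9 mOsm/kg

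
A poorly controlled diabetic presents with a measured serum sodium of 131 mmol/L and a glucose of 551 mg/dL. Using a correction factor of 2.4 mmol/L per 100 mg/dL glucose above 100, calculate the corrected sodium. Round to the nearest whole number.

Corrected Na = measured Na + 2.4 · (glucose − 100)/100
= 131 + 2.4 · (551 − 100)/100
= 131 + 10.8
= 141.8 mmol/L

142 mmol/L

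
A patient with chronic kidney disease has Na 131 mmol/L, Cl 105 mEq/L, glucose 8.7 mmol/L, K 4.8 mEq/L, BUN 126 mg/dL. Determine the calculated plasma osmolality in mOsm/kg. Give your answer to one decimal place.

Calculated osmolality = 2·Na + glucose + BUN/2.8
= 2·131 + 8.7 + 126/2.8
= 262 + 8.70 + 45
= 315.7 mOsm/kg

315.7 mOsm/kg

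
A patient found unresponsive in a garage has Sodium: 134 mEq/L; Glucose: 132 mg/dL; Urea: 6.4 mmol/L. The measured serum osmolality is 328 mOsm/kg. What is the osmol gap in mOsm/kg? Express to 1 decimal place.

46.3 mOsm/kg

Calculated osmolality = 2·Na + glucose/18 + urea
= 2·134 + 132/18 + 6.4
= 268 + 7.33 + 6.40
= 281.73 mOsm/kg ≈ 281.7 mOsm/kg
Osmolar gap = measured − calculated = 328 − 281.7 = 46.3 mOsm/kg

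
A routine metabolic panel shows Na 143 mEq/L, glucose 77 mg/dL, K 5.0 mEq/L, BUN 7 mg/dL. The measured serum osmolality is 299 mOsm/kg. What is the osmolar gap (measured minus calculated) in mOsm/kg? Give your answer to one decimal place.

6.2 mOsm/kg

Calculated osmolality = 2·Na + glucose/18 + BUN/2.8
= 2·143 + 77/18 + 7/2.8
= 286 + 4.28 + 2.50
= 292.78 mOsm/kg ≈ 292.8 mOsm/kg
Osmolar gap = measured − calculated = 299 − 292.8 = 6.2 mOsm/kg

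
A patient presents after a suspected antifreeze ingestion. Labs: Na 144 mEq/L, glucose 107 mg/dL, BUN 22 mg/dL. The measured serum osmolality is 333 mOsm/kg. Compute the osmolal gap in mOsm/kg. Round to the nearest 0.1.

31.2 mOsm/kg

Calculated osmolality = 2·Na + glucose/18 + BUN/2.8
= 2·144 + 107/18 + 22/2.8
= 288 + 5.94 + 7.86
= 301.8 mOsm/kg ≈ 301.8 mOsm/kg
Osmolar gap = measured − calculated = 333 − 301.8 = 31.2 mOsm/kg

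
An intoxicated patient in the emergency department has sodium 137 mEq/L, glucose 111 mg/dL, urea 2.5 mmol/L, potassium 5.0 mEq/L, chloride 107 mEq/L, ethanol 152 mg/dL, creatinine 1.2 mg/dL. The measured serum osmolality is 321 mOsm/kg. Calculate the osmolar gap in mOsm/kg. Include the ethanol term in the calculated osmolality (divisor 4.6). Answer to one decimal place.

Calculated osmolality = 2·Na + glucose/18 + urea + ethanol/4.6
= 2·137 + 111/18 + 2.5 + 152/4.6
= 274 + 6.17 + 2.50 + 33.04
= 315.71 mOsm/kg ≈ 315.7 mOsm/kg
Osmolar gap = measured − calculated = 321 − 315.7 = 5.3 mOsm/kg

5.3 mOsm/kg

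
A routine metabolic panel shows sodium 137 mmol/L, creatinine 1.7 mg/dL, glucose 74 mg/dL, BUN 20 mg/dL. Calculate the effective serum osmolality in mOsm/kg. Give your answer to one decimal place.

Effective osmolality excludes urea (freely permeant across cell membranes):
2·Na + glucose/18
= 2·137 + 74/18
= 274 + 4.11
= 278.11 mOsm/kg

278.1 mOsm/kg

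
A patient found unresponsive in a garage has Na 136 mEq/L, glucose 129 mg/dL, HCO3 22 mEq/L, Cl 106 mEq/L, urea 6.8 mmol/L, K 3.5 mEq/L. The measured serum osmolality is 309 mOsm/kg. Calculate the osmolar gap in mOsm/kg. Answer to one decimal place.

Calculated osmolality = 2·Na + glucose/18 + urea
= 2·136 + 129/18 + 6.8
= 272 + 7.17 + 6.80
= 285.97 mOsm/kg ≈ 286.0 mOsm/kg
Osmolar gap = measured − calculated = 309 − 286.0 = 23.0 mOsm/kg

23.0 mOsm/kg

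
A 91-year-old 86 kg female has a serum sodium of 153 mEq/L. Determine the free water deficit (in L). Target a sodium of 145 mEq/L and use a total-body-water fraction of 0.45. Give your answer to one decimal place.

TBW = 0.45 · 86 = 38.7 L
Free water deficit = TBW · (Na/145 − 1)
= 38.7 · (153/145 − 1)
= 38.7 · 0.0552
= 2.14 L

2.1 L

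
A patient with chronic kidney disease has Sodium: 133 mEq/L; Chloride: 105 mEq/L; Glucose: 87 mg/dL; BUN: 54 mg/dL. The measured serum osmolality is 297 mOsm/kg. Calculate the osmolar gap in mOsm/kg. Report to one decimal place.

6.9 mOsm/kg

Calculated osmolality = 2·Na + glucose/18 + BUN/2.8
= 2·133 + 87/18 + 54/2.8
= 266 + 4.83 + 19.29
= 290.12 mOsm/kg ≈ 290.1 mOsm/kg
Osmolar gap = measured − calculated = 297 − 290.1 = 6.9 mOsm/kg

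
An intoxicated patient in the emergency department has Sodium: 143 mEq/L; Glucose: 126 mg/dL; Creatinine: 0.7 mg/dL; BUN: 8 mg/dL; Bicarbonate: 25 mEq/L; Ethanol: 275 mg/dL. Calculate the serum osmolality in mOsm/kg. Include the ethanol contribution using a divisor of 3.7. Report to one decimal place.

370.2 mOsm/kg

Calculated osmolality = 2·Na + glucose/18 + BUN/2.8 + ethanol/3.7
= 2·143 + 126/18 + 8/2.8 + 275/3.7
= 286 + 7 + 2.86 + 74.32
= 370.18 mOsm/kg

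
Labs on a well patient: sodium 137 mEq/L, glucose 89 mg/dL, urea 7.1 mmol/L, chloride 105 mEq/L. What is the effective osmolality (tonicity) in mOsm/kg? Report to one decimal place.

Effective osmolality excludes urea (freely permeant across cell membranes):
2·Na + glucose/18
= 2·137 + 89/18
= 274 + 4.94
= 278.94 mOsm/kg

278.9 mOsm/kg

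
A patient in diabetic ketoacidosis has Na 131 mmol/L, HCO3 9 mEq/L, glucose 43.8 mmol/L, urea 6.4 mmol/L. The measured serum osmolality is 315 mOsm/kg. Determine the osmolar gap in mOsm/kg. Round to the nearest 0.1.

2.8 mOsm/kg

Calculated osmolality = 2·Na + glucose + urea
= 2·131 + 43.8 + 6.4
= 262 + 43.80 + 6.40
= 312.2 mOsm/kg ≈ 312.2 mOsm/kg
Osmolar gap = measured − calculated = 315 − 312.2 = 2.8 mOsm/kg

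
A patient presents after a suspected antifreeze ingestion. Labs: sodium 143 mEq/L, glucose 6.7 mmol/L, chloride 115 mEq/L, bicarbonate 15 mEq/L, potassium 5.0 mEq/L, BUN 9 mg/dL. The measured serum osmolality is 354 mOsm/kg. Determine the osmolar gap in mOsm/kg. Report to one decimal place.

58.1 mOsm/kg

Calculated osmolality = 2·Na + glucose + BUN/2.8
= 2·143 + 6.7 + 9/2.8
= 286 + 6.70 + 3.21
= 295.91 mOsm/kg ≈ 295.9 mOsm/kg
Osmolar gap = measured − calculated = 354 − 295.9 = 58.1 mOsm/kg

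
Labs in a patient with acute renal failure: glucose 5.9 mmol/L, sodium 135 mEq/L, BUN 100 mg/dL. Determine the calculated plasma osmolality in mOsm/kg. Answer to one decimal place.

311.6 mOsm/kg

Calculated osmolality = 2·Na + glucose + BUN/2.8
= 2·135 + 5.9 + 100/2.8
= 270 + 5.90 + 35.71
= 311.61 mOsm/kg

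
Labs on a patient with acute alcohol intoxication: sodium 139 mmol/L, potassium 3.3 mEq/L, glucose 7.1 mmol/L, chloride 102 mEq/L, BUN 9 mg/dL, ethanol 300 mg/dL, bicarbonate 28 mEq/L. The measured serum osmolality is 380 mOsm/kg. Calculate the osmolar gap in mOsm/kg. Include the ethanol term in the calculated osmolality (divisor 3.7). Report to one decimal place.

10.6 mOsm/kg

Calculated osmolality = 2·Na + glucose + BUN/2.8 + ethanol/3.7
= 2·139 + 7.1 + 9/2.8 + 300/3.7
= 278 + 7.10 + 3.21 + 81.08
= 369.39 mOsm/kg ≈ 369.4 mOsm/kg
Osmolar gap = measured − calculated = 380 − 369.4 = 10.6 mOsm/kg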